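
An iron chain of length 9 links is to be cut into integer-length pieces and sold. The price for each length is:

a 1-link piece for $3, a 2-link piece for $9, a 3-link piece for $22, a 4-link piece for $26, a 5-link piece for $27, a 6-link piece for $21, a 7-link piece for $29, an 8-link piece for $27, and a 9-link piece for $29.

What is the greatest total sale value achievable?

66

Let best[k] be the best obtainable value from length k. For each k, try every first piece i and keep the best of price[i] + best[k−i].
best[1] = 3
best[2] = 9
best[3] = 22
best[4] = 26
best[5] = 31  (first piece 2, then best[3]=22)
best[6] = 44  (first piece 3, then best[3]=22)
best[7] = 48  (first piece 3, then best[4]=26)
best[8] = 53  (first piece 2, then best[6]=44)
best[9] = 66  (first piece 3, then best[6]=44)
One optimal cutting: 3 + 3 + 3 → $22 + $22 + $22 = $66.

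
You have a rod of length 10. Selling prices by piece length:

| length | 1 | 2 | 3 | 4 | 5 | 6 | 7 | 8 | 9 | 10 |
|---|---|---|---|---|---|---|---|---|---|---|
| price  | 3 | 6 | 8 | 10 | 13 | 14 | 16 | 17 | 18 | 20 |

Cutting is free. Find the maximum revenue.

Consider every possible first cut. r[k] is the best of p[i]+r[k−i] over all sellable i≤k.
r[1] = 3
r[2] = 6  (first piece 1, then r[1]=3)
r[3] = 9  (first piece 1, then r[2]=6)
r[4] = 12  (first piece 1, then r[3]=9)
r[5] = 15  (first piece 1, then r[4]=12)
r[6] = 18  (first piece 1, then r[5]=15)
r[7] = 21  (first piece 1, then r[6]=18)
r[8] = 24  (first piece 1, then r[7]=21)
r[9] = 27  (first piece 1, then r[8]=24)
r[10] = 30  (first piece 1, then r[9]=27)
One optimal cutting: 1 + 1 + 1 + 1 + 1 + 1 + 1 + 1 + 1 + 1 → €3 + €3 + €3 + €3 + €3 + €3 + €3 + €3 + €3 + €3 = €30.

30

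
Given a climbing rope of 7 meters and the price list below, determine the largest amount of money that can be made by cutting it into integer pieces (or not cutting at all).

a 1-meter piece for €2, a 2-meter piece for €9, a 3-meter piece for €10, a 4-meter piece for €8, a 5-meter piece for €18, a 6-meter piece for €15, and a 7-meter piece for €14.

Consider every possible first cut. best[k] is the best of p[i]+best[k−i] over all sellable i≤k.
best[1] = 2
best[2] = max(2+2, 9+0) = 9
best[3] = max(2+9, 9+2, 10+0) = 11
best[4] = max(2+11, 9+9, 10+2, 8+0) = 18
best[5] = max(2+18, 9+11, 10+9, 8+2, 18+0) = 20
best[6] = max(2+20, 9+18, 10+11, 8+9, 18+2, 15+0) = 27
best[7] = max(2+27, 9+20, 10+18, …, 15+2, 14+0) = 29
One optimal cutting: 2 + 2 + 2 + 1 → €9 + €9 + €9 + €2 = €29.

29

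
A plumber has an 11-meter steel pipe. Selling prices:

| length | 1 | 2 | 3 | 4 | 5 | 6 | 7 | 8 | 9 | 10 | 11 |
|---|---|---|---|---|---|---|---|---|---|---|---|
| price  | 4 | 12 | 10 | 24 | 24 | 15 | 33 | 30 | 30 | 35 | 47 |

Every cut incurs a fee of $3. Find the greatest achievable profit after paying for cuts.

55

Let r[k] be the best obtainable value from length k. For each k, try every first piece i and keep the best of price[i] + r[k−i] minus the 3 cut fee when i<k.
r[1] = 4
r[2] = max(4+4-3, 12+0) = 12
r[3] = max(4+12-3, 12+4-3, 10+0) = 13
r[4] = max(4+13-3, 12+12-3, 10+4-3, 24+0) = 24
r[5] = max(4+24-3, 12+13-3, 10+12-3, 24+4-3, 24+0) = 25
r[6] = max(4+25-3, 12+24-3, 10+13-3, 24+12-3, 24+4-3, 15+0) = 33
r[7] = max(4+33-3, 12+25-3, 10+24-3, …, 15+4-3, 33+0) = 34
r[8] = max(4+34-3, 12+33-3, 10+25-3, …, 33+4-3, 30+0) = 45
r[9] = max(4+45-3, 12+34-3, 10+33-3, …, 30+4-3, 30+0) = 46
r[10] = max(4+46-3, 12+45-3, 10+34-3, …, 30+4-3, 35+0) = 54
r[11] = max(4+54-3, 12+46-3, 10+45-3, …, 35+4-3, 47+0) = 55
One optimal plan: pieces 4 + 4 + 2 + 1 (3 cuts) → $64 − $9 = $55.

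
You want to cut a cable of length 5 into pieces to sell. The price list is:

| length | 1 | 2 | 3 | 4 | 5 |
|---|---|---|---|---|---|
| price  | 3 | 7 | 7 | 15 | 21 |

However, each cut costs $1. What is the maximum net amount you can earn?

Let r[k] be the best obtainable value from length k. For each k, try every first piece i and keep the best of price[i] + r[k−i] minus the 1 cut fee when i<k.
r[1] = 3
r[2] = 7
r[3] = 9  (first piece 1, then r[2]=7)
r[4] = 15
r[5] = 21
Best is to make no cuts and sell whole for $21.

21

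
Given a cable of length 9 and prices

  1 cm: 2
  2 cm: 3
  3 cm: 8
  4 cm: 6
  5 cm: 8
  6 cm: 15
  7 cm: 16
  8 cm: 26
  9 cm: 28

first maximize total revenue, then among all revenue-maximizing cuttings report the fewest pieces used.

1

Build r[k] bottom-up: r[k] = max over allowed piece i of (p[i] + r[k−i]).
r[1] = 2
r[2] = max(2+2, 3+0) = 4
r[3] = max(2+4, 3+2, 8+0) = 8
r[4] = max(2+8, 3+4, 8+2, 6+0) = 10
r[5] = max(2+10, 3+8, 8+4, 6+2, 8+0) = 12
r[6] = max(2+12, 3+10, 8+8, 6+4, 8+2, 15+0) = 16
r[7] = max(2+16, 3+12, 8+10, …, 15+2, 16+0) = 18
r[8] = max(2+18, 3+16, 8+12, …, 16+2, 26+0) = 26
r[9] = max(2+26, 3+18, 8+16, …, 26+2, 28+0) = 28
Maximum revenue is 28.
Now minimize piece count subject to staying optimal: for each k, pieces[k] = 1 + min over i with p[i]+r[k−i]=r[k] of pieces[k−i].
pieces[6] = 2
pieces[7] = 3
pieces[8] = 1
pieces[9] = 1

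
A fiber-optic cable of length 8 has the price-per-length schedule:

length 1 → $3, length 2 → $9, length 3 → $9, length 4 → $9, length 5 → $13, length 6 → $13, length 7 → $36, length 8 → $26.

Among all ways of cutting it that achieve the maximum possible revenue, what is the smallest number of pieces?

2

Build r[k] bottom-up: r[k] = max over allowed piece i of (p[i] + r[k−i]).
r[1] = 3
r[2] = max(3+3, 9+0) = 9
r[3] = max(3+9, 9+3, 9+0) = 12
r[4] = max(3+12, 9+9, 9+3, 9+0) = 18
r[5] = max(3+18, 9+12, 9+9, 9+3, 13+0) = 21
r[6] = max(3+21, 9+18, 9+12, 9+9, 13+3, 13+0) = 27
r[7] = max(3+27, 9+21, 9+18, …, 13+3, 36+0) = 36
r[8] = max(3+36, 9+27, 9+21, …, 36+3, 26+0) = 39
Maximum revenue is $39.
Now minimize piece count subject to staying optimal: for each k, pieces[k] = 1 + min over i with p[i]+r[k−i]=r[k] of pieces[k−i].
pieces[5] = 3
pieces[6] = 3
pieces[7] = 1
pieces[8] = 2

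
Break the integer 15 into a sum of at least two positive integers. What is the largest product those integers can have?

243

Define m[k] = max over 1≤i<k of i · max(k−i, m[k−i]); the inner max lets the remainder stay uncut if that's better.
Small cases: m[2]=1, m[3]=2, m[4]=4, m[5]=6, m[6]=9, m[7]=12, m[8]=18, m[9]=27.
m[10] = max(1·27, 2·18, 3·12, …, 8·2, 9·1) = 36
m[11] = max(1·36, 2·27, 3·18, …, 9·2, 10·1) = 54
m[12] = max(1·54, 2·36, 3·27, …, 10·2, 11·1) = 81
m[13] = max(1·81, 2·54, 3·36, …, 11·2, 12·1) = 108
m[14] = max(1·108, 2·81, 3·54, …, 12·2, 13·1) = 162
m[15] = max(1·162, 2·108, 3·81, …, 13·2, 14·1) = 243
One optimal split: 3 + 3 + 3 + 3 + 3; product 3·3·3·3·3 = 243.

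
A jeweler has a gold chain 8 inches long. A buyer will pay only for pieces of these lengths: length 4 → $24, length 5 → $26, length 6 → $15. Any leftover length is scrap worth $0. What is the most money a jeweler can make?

Let r[k] be the best obtainable value from length k. For each k, try every first piece i and keep the best of price[i] + r[k−i].
r[1] = 0
r[2] = 0
r[3] = 0
r[4] = 24
r[5] = 26
r[6] = 26
r[7] = 26
r[8] = 48  (first piece 4, then r[4]=24)
One optimal cutting: 4 + 4 → $48.

48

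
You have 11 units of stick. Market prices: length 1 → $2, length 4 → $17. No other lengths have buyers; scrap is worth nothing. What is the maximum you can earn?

Build best[k] bottom-up: best[k] = max over allowed piece i of (p[i] + best[k−i]).
best[1] = 2
best[2] = 4  (first piece 1, then best[1]=2)
best[3] = 6  (first piece 1, then best[2]=4)
best[4] = 17
best[5] = 19  (first piece 1, then best[4]=17)
best[6] = 21  (first piece 1, then best[5]=19)
best[7] = 23  (first piece 1, then best[6]=21)
best[8] = 34  (first piece 4, then best[4]=17)
best[9] = 36  (first piece 1, then best[8]=34)
best[10] = 38  (first piece 1, then best[9]=36)
best[11] = 40  (first piece 1, then best[10]=38)
One optimal cutting: 4 + 4 + 1 + 1 + 1 → $40.

40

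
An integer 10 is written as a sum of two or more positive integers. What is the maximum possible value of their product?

Define P[k] = max over 1≤i<k of i · max(k−i, P[k−i]); the inner max lets the remainder stay uncut if that's better.
P[2] = 1*max(1,0) = 1*1 = 1
P[3] = 1*max(2,1) = 1*2 = 2
P[4] = 2*max(2,1) = 2*2 = 4
P[5] = 2*max(3,2) = 2*3 = 6
P[6] = 3*max(3,2) = 3*3 = 9
P[7] = 2*max(5,6) = 2*6 = 12
P[8] = 2*max(6,9) = 2*9 = 18
P[9] = 3*max(6,9) = 3*9 = 27
P[10] = 2*max(8,18) = 2*18 = 36
One optimal split: 3 + 3 + 2 + 2; product 3*3*2*2 = 36.

36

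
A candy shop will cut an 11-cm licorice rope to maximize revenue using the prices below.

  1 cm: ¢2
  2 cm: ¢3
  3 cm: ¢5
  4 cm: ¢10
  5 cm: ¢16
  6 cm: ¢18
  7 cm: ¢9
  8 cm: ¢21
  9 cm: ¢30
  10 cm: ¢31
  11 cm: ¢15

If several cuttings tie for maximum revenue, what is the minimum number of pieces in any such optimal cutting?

2

Build r[k] bottom-up: r[k] = max over allowed piece i of (p[i] + r[k−i]).
r[1] = 2
r[2] = 4  (first piece 1, then r[1]=2)
r[3] = 6  (first piece 1, then r[2]=4)
r[4] = 10
r[5] = 16
r[6] = 18  (first piece 1, then r[5]=16)
r[7] = 20  (first piece 1, then r[6]=18)
r[8] = 22  (first piece 1, then r[7]=20)
r[9] = 30
r[10] = 32  (first piece 1, then r[9]=30)
r[11] = 34  (first piece 1, then r[10]=32)
Maximum revenue is ¢34.
Now minimize piece count subject to staying optimal: for each k, pieces[k] = 1 + min over i with p[i]+r[k−i]=r[k] of pieces[k−i].
pieces[8] = 3
pieces[9] = 1
pieces[10] = 2
pieces[11] = 2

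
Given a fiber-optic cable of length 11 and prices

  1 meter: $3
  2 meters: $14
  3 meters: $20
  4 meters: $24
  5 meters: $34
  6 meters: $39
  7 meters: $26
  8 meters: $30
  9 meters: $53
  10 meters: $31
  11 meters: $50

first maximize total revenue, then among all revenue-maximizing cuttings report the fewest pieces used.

4

Let r[k] be the best obtainable value from length k. For each k, try every first piece i and keep the best of price[i] + r[k−i].
r[1] = 3
r[2] = max(3+3, 14+0) = 14
r[3] = max(3+14, 14+3, 20+0) = 20
r[4] = max(3+20, 14+14, 20+3, 24+0) = 28
r[5] = max(3+28, 14+20, 20+14, 24+3, 34+0) = 34
r[6] = max(3+34, 14+28, 20+20, 24+14, 34+3, 39+0) = 42
r[7] = max(3+42, 14+34, 20+28, …, 39+3, 26+0) = 48
r[8] = max(3+48, 14+42, 20+34, …, 26+3, 30+0) = 56
r[9] = max(3+56, 14+48, 20+42, …, 30+3, 53+0) = 62
r[10] = max(3+62, 14+56, 20+48, …, 53+3, 31+0) = 70
r[11] = max(3+70, 14+62, 20+56, …, 31+3, 50+0) = 76
Maximum revenue is $76.
Now minimize piece count subject to staying optimal: for each k, pieces[k] = 1 + min over i with p[i]+r[k−i]=r[k] of pieces[k−i].
pieces[8] = 4
pieces[9] = 3
pieces[10] = 5
pieces[11] = 4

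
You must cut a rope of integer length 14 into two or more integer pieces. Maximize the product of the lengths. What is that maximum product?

Define prod[k] = max over 1≤i<k of i · max(k−i, prod[k−i]); the inner max lets the remainder stay uncut if that's better.
prod[2] = 1×max(1,0) = 1×1 = 1
prod[3] = max(1×2, 2×1) = 2
prod[4] = max(1×3, 2×2, 3×1) = 4
prod[5] = max(1×4, 2×3, 3×2, 4×1) = 6
prod[6] = max(1×6, 2×4, 3×3, 4×2, 5×1) = 9
prod[7] = max(1×9, 2×6, 3×4, 4×3, 5×2, 6×1) = 12
prod[8] = max(1×12, 2×9, 3×6, …, 6×2, 7×1) = 18
prod[9] = max(1×18, 2×12, 3×9, …, 7×2, 8×1) = 27
prod[10] = max(1×27, 2×18, 3×12, …, 8×2, 9×1) = 36
prod[11] = max(1×36, 2×27, 3×18, …, 9×2, 10×1) = 54
prod[12] = max(1×54, 2×36, 3×27, …, 10×2, 11×1) = 81
prod[13] = max(1×81, 2×54, 3×36, …, 11×2, 12×1) = 108
prod[14] = max(1×108, 2×81, 3×54, …, 12×2, 13×1) = 162
One optimal split: 3 + 3 + 3 + 3 + 2; product 3×3×3×3×2 = 162.

162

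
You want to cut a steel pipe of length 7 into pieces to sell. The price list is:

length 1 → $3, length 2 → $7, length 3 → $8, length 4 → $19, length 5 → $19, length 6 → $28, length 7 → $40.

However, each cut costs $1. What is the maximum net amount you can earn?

Consider every possible first cut. net[k] is the best of p[i]+net[k−i] over all sellable i≤k, charging 1 whenever i<k.
net[1] = 3
net[2] = 7
net[3] = 9  (first piece 1, then net[2]=7)
net[4] = 19
net[5] = 21  (first piece 1, then net[4]=19)
net[6] = 28
net[7] = 40
Best is to make no cuts and sell whole for $40.

40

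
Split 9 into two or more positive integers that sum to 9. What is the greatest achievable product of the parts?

27

Define prod[k] = max over 1≤i<k of i · max(k−i, prod[k−i]); the inner max lets the remainder stay uncut if that's better.
prod[2] = 1*max(1,0) = 1*1 = 1
prod[3] = 1*max(2,1) = 1*2 = 2
prod[4] = 2*max(2,1) = 2*2 = 4
prod[5] = 2*max(3,2) = 2*3 = 6
prod[6] = 3*max(3,2) = 3*3 = 9
prod[7] = 2*max(5,6) = 2*6 = 12
prod[8] = 2*max(6,9) = 2*9 = 18
prod[9] = 3*max(6,9) = 3*9 = 27
One optimal split: 3 + 3 + 3; product 3*3*3 = 27.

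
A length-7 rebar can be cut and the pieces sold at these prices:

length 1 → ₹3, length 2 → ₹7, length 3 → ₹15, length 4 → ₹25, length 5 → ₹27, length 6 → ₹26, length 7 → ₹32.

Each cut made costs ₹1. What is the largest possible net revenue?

39

Consider every possible first cut. net[k] is the best of p[i]+net[k−i] over all sellable i≤k, charging 1 whenever i<k.
net[1] = 3
net[2] = 7
net[3] = 15
net[4] = 25
net[5] = 27  (first piece 1, then net[4]=25)
net[6] = 31  (first piece 2, then net[4]=25)
net[7] = 39  (first piece 3, then net[4]=25)
One optimal plan: pieces 4 + 3 (1 cut) → ₹40 − ₹1 = ₹39.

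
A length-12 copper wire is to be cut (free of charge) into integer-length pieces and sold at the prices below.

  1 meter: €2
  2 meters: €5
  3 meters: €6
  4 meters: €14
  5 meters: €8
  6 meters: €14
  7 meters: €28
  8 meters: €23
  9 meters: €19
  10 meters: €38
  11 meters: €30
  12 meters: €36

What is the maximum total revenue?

Build best[k] bottom-up: best[k] = max over allowed piece i of (p[i] + best[k−i]).
best[1] = 2
best[2] = max(2+2, 5+0) = 5
best[3] = max(2+5, 5+2, 6+0) = 7
best[4] = max(2+7, 5+5, 6+2, 14+0) = 14
best[5] = max(2+14, 5+7, 6+5, 14+2, 8+0) = 16
best[6] = max(2+16, 5+14, 6+7, 14+5, 8+2, 14+0) = 19
best[7] = max(2+19, 5+16, 6+14, …, 14+2, 28+0) = 28
best[8] = max(2+28, 5+19, 6+16, …, 28+2, 23+0) = 30
best[9] = max(2+30, 5+28, 6+19, …, 23+2, 19+0) = 33
best[10] = max(2+33, 5+30, 6+28, …, 19+2, 38+0) = 38
best[11] = max(2+38, 5+33, 6+30, …, 38+2, 30+0) = 42
best[12] = max(2+42, 5+38, 6+33, …, 30+2, 36+0) = 44
One optimal cutting: 7 + 4 + 1 → €28 + €14 + €2 = €44.

44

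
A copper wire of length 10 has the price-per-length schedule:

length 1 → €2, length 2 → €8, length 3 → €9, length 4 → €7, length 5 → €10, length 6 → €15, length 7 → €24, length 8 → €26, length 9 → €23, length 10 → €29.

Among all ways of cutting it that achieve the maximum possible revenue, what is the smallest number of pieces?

Build r[k] bottom-up: r[k] = max over allowed piece i of (p[i] + r[k−i]).
r[1] = 2
r[2] = max(2+2, 8+0) = 8
r[3] = max(2+8, 8+2, 9+0) = 10
r[4] = max(2+10, 8+8, 9+2, 7+0) = 16
r[5] = max(2+16, 8+10, 9+8, 7+2, 10+0) = 18
r[6] = max(2+18, 8+16, 9+10, 7+8, 10+2, 15+0) = 24
r[7] = max(2+24, 8+18, 9+16, …, 15+2, 24+0) = 26
r[8] = max(2+26, 8+24, 9+18, …, 24+2, 26+0) = 32
r[9] = max(2+32, 8+26, 9+24, …, 26+2, 23+0) = 34
r[10] = max(2+34, 8+32, 9+26, …, 23+2, 29+0) = 40
Maximum revenue is €40.
Now minimize piece count subject to staying optimal: for each k, pieces[k] = 1 + min over i with p[i]+r[k−i]=r[k] of pieces[k−i].
pieces[7] = 4
pieces[8] = 4
pieces[9] = 5
pieces[10] = 5

5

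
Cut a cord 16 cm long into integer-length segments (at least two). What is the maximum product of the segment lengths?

Let g[k] be the best product for length k (with at least one cut). For each first piece i, the rest contributes max(k−i, g[k−i]).
g[2] = 1·max(1,0) = 1·1 = 1
g[3] = 1·max(2,1) = 1·2 = 2
g[4] = 2·max(2,1) = 2·2 = 4
g[5] = 2·max(3,2) = 2·3 = 6
g[6] = 3·max(3,2) = 3·3 = 9
g[7] = 2·max(5,6) = 2·6 = 12
g[8] = 2·max(6,9) = 2·9 = 18
g[9] = 3·max(6,9) = 3·9 = 27
g[10] = 2·max(8,18) = 2·18 = 36
g[11] = 2·max(9,27) = 2·27 = 54
g[12] = 3·max(9,27) = 3·27 = 81
g[13] = 2·max(11,54) = 2·54 = 108
g[14] = 2·max(12,81) = 2·81 = 162
g[15] = 3·max(12,81) = 3·81 = 243
g[16] = 2·max(14,162) = 2·162 = 324
One optimal split: 3 + 3 + 3 + 3 + 2 + 2; product 3·3·3·3·2·2 = 324.

324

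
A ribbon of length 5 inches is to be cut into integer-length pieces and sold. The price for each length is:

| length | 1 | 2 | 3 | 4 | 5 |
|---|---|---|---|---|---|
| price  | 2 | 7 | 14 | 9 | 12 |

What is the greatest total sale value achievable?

Consider every possible first cut. r[k] is the best of p[i]+r[k−i] over all sellable i≤k.
r[1] = 2
r[2] = 7
r[3] = 14
r[4] = 16  (first piece 1, then r[3]=14)
r[5] = 21  (first piece 2, then r[3]=14)
One optimal cutting: 3 + 2 → ¢14 + ¢7 = ¢21.

21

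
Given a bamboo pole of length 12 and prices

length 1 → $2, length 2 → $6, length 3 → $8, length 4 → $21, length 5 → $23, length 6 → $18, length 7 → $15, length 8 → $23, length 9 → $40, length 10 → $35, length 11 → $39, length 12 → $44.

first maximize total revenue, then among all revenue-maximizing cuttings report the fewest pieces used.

3

Build r[k] bottom-up: r[k] = max over allowed piece i of (p[i] + r[k−i]).
r[1] = 2
r[2] = max(2+2, 6+0) = 6
r[3] = max(2+6, 6+2, 8+0) = 8
r[4] = max(2+8, 6+6, 8+2, 21+0) = 21
r[5] = max(2+21, 6+8, 8+6, 21+2, 23+0) = 23
r[6] = max(2+23, 6+21, 8+8, 21+6, 23+2, 18+0) = 27
r[7] = max(2+27, 6+23, 8+21, …, 18+2, 15+0) = 29
r[8] = max(2+29, 6+27, 8+23, …, 15+2, 23+0) = 42
r[9] = max(2+42, 6+29, 8+27, …, 23+2, 40+0) = 44
r[10] = max(2+44, 6+42, 8+29, …, 40+2, 35+0) = 48
r[11] = max(2+48, 6+44, 8+42, …, 35+2, 39+0) = 50
r[12] = max(2+50, 6+48, 8+44, …, 39+2, 44+0) = 63
Maximum revenue is $63.
Now minimize piece count subject to staying optimal: for each k, pieces[k] = 1 + min over i with p[i]+r[k−i]=r[k] of pieces[k−i].
pieces[9] = 2
pieces[10] = 3
pieces[11] = 3
pieces[12] = 3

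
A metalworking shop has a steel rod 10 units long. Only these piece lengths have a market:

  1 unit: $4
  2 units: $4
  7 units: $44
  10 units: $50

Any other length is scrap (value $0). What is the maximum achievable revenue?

Build r[k] bottom-up: r[k] = max over allowed piece i of (p[i] + r[k−i]).
r[1] = 4
r[2] = max(4+4, 4+0) = 8
r[3] = max(4+8, 4+4) = 12
r[4] = max(4+12, 4+8) = 16
r[5] = max(4+16, 4+12) = 20
r[6] = max(4+20, 4+16) = 24
r[7] = max(4+24, 4+20, 44+0) = 44
r[8] = max(4+44, 4+24, 44+4) = 48
r[9] = max(4+48, 4+44, 44+8) = 52
r[10] = max(4+52, 4+48, 44+12, 50+0) = 56
One optimal cutting: 7 + 1 + 1 + 1 → $56.

56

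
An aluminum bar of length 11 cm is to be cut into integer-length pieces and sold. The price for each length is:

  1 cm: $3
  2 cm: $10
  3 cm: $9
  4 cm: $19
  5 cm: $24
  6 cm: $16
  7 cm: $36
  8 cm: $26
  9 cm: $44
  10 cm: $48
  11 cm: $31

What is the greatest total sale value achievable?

Build v[k] bottom-up: v[k] = max over allowed piece i of (p[i] + v[k−i]).
v[1] = 3
v[2] = 10
v[3] = 13  (first piece 1, then v[2]=10)
v[4] = 20  (first piece 2, then v[2]=10)
v[5] = 24
v[6] = 30  (first piece 2, then v[4]=20)
v[7] = 36
v[8] = 40  (first piece 2, then v[6]=30)
v[9] = 46  (first piece 2, then v[7]=36)
v[10] = 50  (first piece 2, then v[8]=40)
v[11] = 56  (first piece 2, then v[9]=46)
One optimal cutting: 7 + 2 + 2 → $36 + $10 + $10 = $56.

56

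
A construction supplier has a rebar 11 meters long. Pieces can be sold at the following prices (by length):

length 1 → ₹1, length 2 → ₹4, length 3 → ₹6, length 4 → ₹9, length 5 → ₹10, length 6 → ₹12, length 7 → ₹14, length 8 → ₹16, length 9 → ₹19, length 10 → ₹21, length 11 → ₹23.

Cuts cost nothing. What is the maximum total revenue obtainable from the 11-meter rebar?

Build R[k] bottom-up: R[k] = max over allowed piece i of (p[i] + R[k−i]).
R[1] = 1
R[2] = max(1+1, 4+0) = 4
R[3] = max(1+4, 4+1, 6+0) = 6
R[4] = max(1+6, 4+4, 6+1, 9+0) = 9
R[5] = max(1+9, 4+6, 6+4, 9+1, 10+0) = 10
R[6] = max(1+10, 4+9, 6+6, 9+4, 10+1, 12+0) = 13
R[7] = max(1+13, 4+10, 6+9, …, 12+1, 14+0) = 15
R[8] = max(1+15, 4+13, 6+10, …, 14+1, 16+0) = 18
R[9] = max(1+18, 4+15, 6+13, …, 16+1, 19+0) = 19
R[10] = max(1+19, 4+18, 6+15, …, 19+1, 21+0) = 22
R[11] = max(1+22, 4+19, 6+18, …, 21+1, 23+0) = 24
One optimal cutting: 4 + 4 + 3 → ₹9 + ₹9 + ₹6 = ₹24.

24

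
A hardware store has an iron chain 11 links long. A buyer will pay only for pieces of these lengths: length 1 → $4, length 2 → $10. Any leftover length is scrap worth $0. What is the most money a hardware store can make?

54

Build f[k] bottom-up: f[k] = max over allowed piece i of (p[i] + f[k−i]).
f[1] = 4
f[2] = 10
f[3] = 14  (first piece 1, then f[2]=10)
f[4] = 20  (first piece 2, then f[2]=10)
f[5] = 24  (first piece 1, then f[4]=20)
f[6] = 30  (first piece 2, then f[4]=20)
f[7] = 34  (first piece 1, then f[6]=30)
f[8] = 40  (first piece 2, then f[6]=30)
f[9] = 44  (first piece 1, then f[8]=40)
f[10] = 50  (first piece 2, then f[8]=40)
f[11] = 54  (first piece 1, then f[10]=50)
One optimal cutting: 2 + 2 + 2 + 2 + 2 + 1 → $54.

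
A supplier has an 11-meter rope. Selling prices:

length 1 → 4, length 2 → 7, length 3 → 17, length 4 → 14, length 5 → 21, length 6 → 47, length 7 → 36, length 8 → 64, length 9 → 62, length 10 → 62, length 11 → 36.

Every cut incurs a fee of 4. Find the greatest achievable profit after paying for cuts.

Let net[k] be the best obtainable value from length k. For each k, try every first piece i and keep the best of price[i] + net[k−i] minus the 4 cut fee when i<k.
net[1] = 4
net[2] = 7
net[3] = 17
net[4] = 17  (first piece 1, then net[3]=17)
net[5] = 21
net[6] = 47
net[7] = 47  (first piece 1, then net[6]=47)
net[8] = 64
net[9] = 64  (first piece 1, then net[8]=64)
net[10] = 67  (first piece 2, then net[8]=64)
net[11] = 77  (first piece 3, then net[8]=64)
One optimal plan: pieces 8 + 3 (1 cut) → 81 − 4 = 77.

77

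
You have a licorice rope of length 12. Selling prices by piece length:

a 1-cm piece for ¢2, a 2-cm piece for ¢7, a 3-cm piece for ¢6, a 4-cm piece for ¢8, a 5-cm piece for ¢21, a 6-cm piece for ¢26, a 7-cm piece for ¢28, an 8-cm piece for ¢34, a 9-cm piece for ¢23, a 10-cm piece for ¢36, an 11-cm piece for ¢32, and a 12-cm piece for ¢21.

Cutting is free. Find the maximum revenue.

Consider every possible first cut. r[k] is the best of p[i]+r[k−i] over all sellable i≤k.
r[1] = 2
r[2] = max(2+2, 7+0) = 7
r[3] = max(2+7, 7+2, 6+0) = 9
r[4] = max(2+9, 7+7, 6+2, 8+0) = 14
r[5] = max(2+14, 7+9, 6+7, 8+2, 21+0) = 21
r[6] = max(2+21, 7+14, 6+9, 8+7, 21+2, 26+0) = 26
r[7] = max(2+26, 7+21, 6+14, …, 26+2, 28+0) = 28
r[8] = max(2+28, 7+26, 6+21, …, 28+2, 34+0) = 34
r[9] = max(2+34, 7+28, 6+26, …, 34+2, 23+0) = 36
r[10] = max(2+36, 7+34, 6+28, …, 23+2, 36+0) = 42
r[11] = max(2+42, 7+36, 6+34, …, 36+2, 32+0) = 47
r[12] = max(2+47, 7+42, 6+36, …, 32+2, 21+0) = 52
One optimal cutting: 6 + 6 → ¢26 + ¢26 = ¢52.

52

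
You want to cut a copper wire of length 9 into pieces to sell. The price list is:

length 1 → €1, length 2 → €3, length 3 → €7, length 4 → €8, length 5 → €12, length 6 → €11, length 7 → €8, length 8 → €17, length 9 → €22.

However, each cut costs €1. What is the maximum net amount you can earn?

22

Consider every possible first cut. net[k] is the best of p[i]+net[k−i] over all sellable i≤k, charging 1 whenever i<k.
net[1] = 1
net[2] = 3
net[3] = 7
net[4] = 8
net[5] = 12
net[6] = 13  (first piece 3, then net[3]=7)
net[7] = 14  (first piece 2, then net[5]=12)
net[8] = 18  (first piece 3, then net[5]=12)
net[9] = 22
Best is to make no cuts and sell whole for €22.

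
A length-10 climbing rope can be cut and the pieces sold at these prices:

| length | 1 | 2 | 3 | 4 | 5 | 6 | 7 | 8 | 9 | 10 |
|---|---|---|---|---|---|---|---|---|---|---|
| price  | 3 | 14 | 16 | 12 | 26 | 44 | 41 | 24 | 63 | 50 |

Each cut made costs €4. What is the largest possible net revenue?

Consider every possible first cut. net[k] is the best of p[i]+net[k−i] over all sellable i≤k, charging 4 whenever i<k.
net[1] = 3
net[2] = 14
net[3] = 16
net[4] = 24  (first piece 2, then net[2]=14)
net[5] = 26  (first piece 2, then net[3]=16)
net[6] = 44
net[7] = 43  (first piece 1, then net[6]=44)
net[8] = 54  (first piece 2, then net[6]=44)
net[9] = 63
net[10] = 64  (first piece 2, then net[8]=54)
One optimal plan: pieces 6 + 2 + 2 (2 cuts) → €72 − €8 = €64.

64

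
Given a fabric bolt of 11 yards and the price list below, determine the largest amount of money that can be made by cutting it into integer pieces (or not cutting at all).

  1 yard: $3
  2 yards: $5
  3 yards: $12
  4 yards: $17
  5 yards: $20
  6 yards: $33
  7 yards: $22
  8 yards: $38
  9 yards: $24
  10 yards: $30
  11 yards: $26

Build v[k] bottom-up: v[k] = max over allowed piece i of (p[i] + v[k−i]).
v[1] = 3
v[2] = max(3+3, 5+0) = 6
v[3] = max(3+6, 5+3, 12+0) = 12
v[4] = max(3+12, 5+6, 12+3, 17+0) = 17
v[5] = max(3+17, 5+12, 12+6, 17+3, 20+0) = 20
v[6] = max(3+20, 5+17, 12+12, 17+6, 20+3, 33+0) = 33
v[7] = max(3+33, 5+20, 12+17, …, 33+3, 22+0) = 36
v[8] = max(3+36, 5+33, 12+20, …, 22+3, 38+0) = 39
v[9] = max(3+39, 5+36, 12+33, …, 38+3, 24+0) = 45
v[10] = max(3+45, 5+39, 12+36, …, 24+3, 30+0) = 50
v[11] = max(3+50, 5+45, 12+39, …, 30+3, 26+0) = 53
One optimal cutting: 6 + 4 + 1 → $33 + $17 + $3 = $53.

53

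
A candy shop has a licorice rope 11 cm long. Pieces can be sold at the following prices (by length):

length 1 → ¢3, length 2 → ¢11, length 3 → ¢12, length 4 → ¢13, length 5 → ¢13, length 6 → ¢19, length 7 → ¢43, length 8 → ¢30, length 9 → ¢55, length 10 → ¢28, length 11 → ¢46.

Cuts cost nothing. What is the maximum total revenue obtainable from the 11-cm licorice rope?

66

Consider every possible first cut. best[k] is the best of p[i]+best[k−i] over all sellable i≤k.
best[1] = 3
best[2] = max(3+3, 11+0) = 11
best[3] = max(3+11, 11+3, 12+0) = 14
best[4] = max(3+14, 11+11, 12+3, 13+0) = 22
best[5] = max(3+22, 11+14, 12+11, 13+3, 13+0) = 25
best[6] = max(3+25, 11+22, 12+14, 13+11, 13+3, 19+0) = 33
best[7] = max(3+33, 11+25, 12+22, …, 19+3, 43+0) = 43
best[8] = max(3+43, 11+33, 12+25, …, 43+3, 30+0) = 46
best[9] = max(3+46, 11+43, 12+33, …, 30+3, 55+0) = 55
best[10] = max(3+55, 11+46, 12+43, …, 55+3, 28+0) = 58
best[11] = max(3+58, 11+55, 12+46, …, 28+3, 46+0) = 66
One optimal cutting: 9 + 2 → ¢55 + ¢11 = ¢66.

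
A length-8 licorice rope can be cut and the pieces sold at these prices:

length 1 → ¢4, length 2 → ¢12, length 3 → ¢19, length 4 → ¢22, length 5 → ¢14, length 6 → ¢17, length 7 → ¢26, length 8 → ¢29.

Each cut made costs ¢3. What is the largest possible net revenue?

44

Build net[k] bottom-up: net[k] = max over allowed piece i of (p[i] + net[k−i]) − 3 per cut.
net[1] = 4
net[2] = 12
net[3] = 19
net[4] = 22
net[5] = 28  (first piece 2, then net[3]=19)
net[6] = 35  (first piece 3, then net[3]=19)
net[7] = 38  (first piece 3, then net[4]=22)
net[8] = 44  (first piece 2, then net[6]=35)
One optimal plan: pieces 3 + 3 + 2 (2 cuts) → ¢50 − ¢6 = ¢44.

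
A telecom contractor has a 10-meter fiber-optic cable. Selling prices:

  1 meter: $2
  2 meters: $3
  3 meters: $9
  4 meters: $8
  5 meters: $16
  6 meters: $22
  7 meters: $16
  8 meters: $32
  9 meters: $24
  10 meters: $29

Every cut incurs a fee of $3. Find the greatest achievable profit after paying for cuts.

Let r[k] be the best obtainable value from length k. For each k, try every first piece i and keep the best of price[i] + r[k−i] minus the 3 cut fee when i<k.
r[1] = 2
r[2] = 3
r[3] = 9
r[4] = 8  (first piece 1, then r[3]=9)
r[5] = 16
r[6] = 22
r[7] = 21  (first piece 1, then r[6]=22)
r[8] = 32
r[9] = 31  (first piece 1, then r[8]=32)
r[10] = 32  (first piece 2, then r[8]=32)
One optimal plan: pieces 8 + 2 (1 cut) → $35 − $3 = $32.

32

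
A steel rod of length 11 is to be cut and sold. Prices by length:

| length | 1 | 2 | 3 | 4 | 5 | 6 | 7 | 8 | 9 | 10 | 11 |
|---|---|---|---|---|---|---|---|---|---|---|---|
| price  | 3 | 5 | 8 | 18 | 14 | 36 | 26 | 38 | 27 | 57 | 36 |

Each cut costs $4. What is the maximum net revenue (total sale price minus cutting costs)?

Build v[k] bottom-up: v[k] = max over allowed piece i of (p[i] + v[k−i]) − 4 per cut.
v[1] = 3
v[2] = max(3+3-4, 5+0) = 5
v[3] = max(3+5-4, 5+3-4, 8+0) = 8
v[4] = max(3+8-4, 5+5-4, 8+3-4, 18+0) = 18
v[5] = max(3+18-4, 5+8-4, 8+5-4, 18+3-4, 14+0) = 17
v[6] = max(3+17-4, 5+18-4, 8+8-4, 18+5-4, 14+3-4, 36+0) = 36
v[7] = max(3+36-4, 5+17-4, 8+18-4, …, 36+3-4, 26+0) = 35
v[8] = max(3+35-4, 5+36-4, 8+17-4, …, 26+3-4, 38+0) = 38
v[9] = max(3+38-4, 5+35-4, 8+36-4, …, 38+3-4, 27+0) = 40
v[10] = max(3+40-4, 5+38-4, 8+35-4, …, 27+3-4, 57+0) = 57
v[11] = max(3+57-4, 5+40-4, 8+38-4, …, 57+3-4, 36+0) = 56
One optimal plan: pieces 10 + 1 (1 cut) → $60 − $4 = $56.

56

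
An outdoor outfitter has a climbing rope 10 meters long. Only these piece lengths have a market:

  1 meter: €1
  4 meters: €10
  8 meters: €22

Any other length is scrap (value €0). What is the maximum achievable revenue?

24

Let r[k] be the best obtainable value from length k. For each k, try every first piece i and keep the best of price[i] + r[k−i].
r[1] = 1
r[2] = 2  (first piece 1, then r[1]=1)
r[3] = 3  (first piece 1, then r[2]=2)
r[4] = max(1+3, 10+0) = 10
r[5] = max(1+10, 10+1) = 11
r[6] = max(1+11, 10+2) = 12
r[7] = max(1+12, 10+3) = 13
r[8] = max(1+13, 10+10, 22+0) = 22
r[9] = max(1+22, 10+11, 22+1) = 23
r[10] = max(1+23, 10+12, 22+2) = 24
One optimal cutting: 8 + 1 + 1 → €24.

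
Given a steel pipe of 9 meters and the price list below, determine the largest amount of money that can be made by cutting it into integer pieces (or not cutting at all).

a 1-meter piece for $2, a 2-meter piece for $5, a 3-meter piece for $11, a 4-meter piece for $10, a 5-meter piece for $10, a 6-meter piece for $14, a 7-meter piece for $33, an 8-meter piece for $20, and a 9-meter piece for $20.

Build r[k] bottom-up: r[k] = max over allowed piece i of (p[i] + r[k−i]).
r[1] = 2
r[2] = 5
r[3] = 11
r[4] = 13  (first piece 1, then r[3]=11)
r[5] = 16  (first piece 2, then r[3]=11)
r[6] = 22  (first piece 3, then r[3]=11)
r[7] = 33
r[8] = 35  (first piece 1, then r[7]=33)
r[9] = 38  (first piece 2, then r[7]=33)
One optimal cutting: 7 + 2 → $33 + $5 = $38.

38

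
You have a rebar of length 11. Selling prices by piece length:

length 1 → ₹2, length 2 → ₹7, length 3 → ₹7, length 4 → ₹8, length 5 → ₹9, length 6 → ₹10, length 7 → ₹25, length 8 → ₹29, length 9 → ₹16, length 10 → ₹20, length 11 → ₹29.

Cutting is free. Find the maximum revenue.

39

Consider every possible first cut. best[k] is the best of p[i]+best[k−i] over all sellable i≤k.
best[1] = 2
best[2] = 7
best[3] = 9  (first piece 1, then best[2]=7)
best[4] = 14  (first piece 2, then best[2]=7)
best[5] = 16  (first piece 1, then best[4]=14)
best[6] = 21  (first piece 2, then best[4]=14)
best[7] = 25
best[8] = 29
best[9] = 32  (first piece 2, then best[7]=25)
best[10] = 36  (first piece 2, then best[8]=29)
best[11] = 39  (first piece 2, then best[9]=32)
One optimal cutting: 7 + 2 + 2 → ₹25 + ₹7 + ₹7 = ₹39.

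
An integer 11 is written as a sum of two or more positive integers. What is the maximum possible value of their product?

Define P[k] = max over 1≤i<k of i · max(k−i, P[k−i]); the inner max lets the remainder stay uncut if that's better.
P[2] = 1·max(1,0) = 1·1 = 1
P[3] = 1·max(2,1) = 1·2 = 2
P[4] = 2·max(2,1) = 2·2 = 4
P[5] = 2·max(3,2) = 2·3 = 6
P[6] = 3·max(3,2) = 3·3 = 9
P[7] = 2·max(5,6) = 2·6 = 12
P[8] = 2·max(6,9) = 2·9 = 18
P[9] = 3·max(6,9) = 3·9 = 27
P[10] = 2·max(8,18) = 2·18 = 36
P[11] = 2·max(9,27) = 2·27 = 54
One optimal split: 3 + 3 + 3 + 2; product 3·3·3·2 = 54.

54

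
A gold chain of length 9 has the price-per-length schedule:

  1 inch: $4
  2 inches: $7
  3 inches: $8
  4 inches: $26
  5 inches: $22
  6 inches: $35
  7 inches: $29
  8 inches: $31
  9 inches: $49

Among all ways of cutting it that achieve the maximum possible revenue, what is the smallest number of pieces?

Build r[k] bottom-up: r[k] = max over allowed piece i of (p[i] + r[k−i]).
r[1] = 4
r[2] = 8  (first piece 1, then r[1]=4)
r[3] = 12  (first piece 1, then r[2]=8)
r[4] = 26
r[5] = 30  (first piece 1, then r[4]=26)
r[6] = 35
r[7] = 39  (first piece 1, then r[6]=35)
r[8] = 52  (first piece 4, then r[4]=26)
r[9] = 56  (first piece 1, then r[8]=52)
Maximum revenue is $56.
Now minimize piece count subject to staying optimal: for each k, pieces[k] = 1 + min over i with p[i]+r[k−i]=r[k] of pieces[k−i].
pieces[6] = 1
pieces[7] = 2
pieces[8] = 2
pieces[9] = 3

3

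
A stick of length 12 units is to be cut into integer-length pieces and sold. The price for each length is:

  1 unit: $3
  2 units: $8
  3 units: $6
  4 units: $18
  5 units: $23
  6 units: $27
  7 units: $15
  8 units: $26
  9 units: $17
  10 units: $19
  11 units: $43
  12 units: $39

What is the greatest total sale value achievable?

Build R[k] bottom-up: R[k] = max over allowed piece i of (p[i] + R[k−i]).
R[1] = 3
R[2] = max(3+3, 8+0) = 8
R[3] = max(3+8, 8+3, 6+0) = 11
R[4] = max(3+11, 8+8, 6+3, 18+0) = 18
R[5] = max(3+18, 8+11, 6+8, 18+3, 23+0) = 23
R[6] = max(3+23, 8+18, 6+11, 18+8, 23+3, 27+0) = 27
R[7] = max(3+27, 8+23, 6+18, …, 27+3, 15+0) = 31
R[8] = max(3+31, 8+27, 6+23, …, 15+3, 26+0) = 36
R[9] = max(3+36, 8+31, 6+27, …, 26+3, 17+0) = 41
R[10] = max(3+41, 8+36, 6+31, …, 17+3, 19+0) = 46
R[11] = max(3+46, 8+41, 6+36, …, 19+3, 43+0) = 50
R[12] = max(3+50, 8+46, 6+41, …, 43+3, 39+0) = 54
One optimal cutting: 5 + 5 + 2 → $23 + $23 + $8 = $54.

54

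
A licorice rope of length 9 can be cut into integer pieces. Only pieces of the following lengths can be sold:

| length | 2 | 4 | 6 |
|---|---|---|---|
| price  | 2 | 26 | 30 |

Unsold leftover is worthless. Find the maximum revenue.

Let r[k] be the best obtainable value from length k. For each k, try every first piece i and keep the best of price[i] + r[k−i].
r[1] = 0
r[2] = 2
r[3] = 2
r[4] = 26
r[5] = 26
r[6] = 30
r[7] = 30
r[8] = 52  (first piece 4, then r[4]=26)
r[9] = 52
One optimal cutting: pieces 4 + 4 with 1 cm of scrap → ¢52.

52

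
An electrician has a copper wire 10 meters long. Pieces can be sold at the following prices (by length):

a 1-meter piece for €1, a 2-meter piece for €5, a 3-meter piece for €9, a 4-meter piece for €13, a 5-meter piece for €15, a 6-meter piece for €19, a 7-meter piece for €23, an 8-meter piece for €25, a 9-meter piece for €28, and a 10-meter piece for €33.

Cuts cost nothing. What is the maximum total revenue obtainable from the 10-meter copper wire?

Let R[k] be the best obtainable value from length k. For each k, try every first piece i and keep the best of price[i] + R[k−i].
R[1] = 1
R[2] = max(1+1, 5+0) = 5
R[3] = max(1+5, 5+1, 9+0) = 9
R[4] = max(1+9, 5+5, 9+1, 13+0) = 13
R[5] = max(1+13, 5+9, 9+5, 13+1, 15+0) = 15
R[6] = max(1+15, 5+13, 9+9, 13+5, 15+1, 19+0) = 19
R[7] = max(1+19, 5+15, 9+13, …, 19+1, 23+0) = 23
R[8] = max(1+23, 5+19, 9+15, …, 23+1, 25+0) = 26
R[9] = max(1+26, 5+23, 9+19, …, 25+1, 28+0) = 28
R[10] = max(1+28, 5+26, 9+23, …, 28+1, 33+0) = 33
Best is to sell the whole 10-meter piece uncut for €33.

33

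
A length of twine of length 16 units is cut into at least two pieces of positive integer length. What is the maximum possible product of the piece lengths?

324

Let g[k] be the best product for length k (with at least one cut). For each first piece i, the rest contributes max(k−i, g[k−i]).
Small cases: g[2]=1, g[3]=2, g[4]=4, g[5]=6, g[6]=9, g[7]=12, g[8]=18.
g[9] = 3×max(6,9) = 3×9 = 27
g[10] = 2×max(8,18) = 2×18 = 36
g[11] = 2×max(9,27) = 2×27 = 54
g[12] = 3×max(9,27) = 3×27 = 81
g[13] = 2×max(11,54) = 2×54 = 108
g[14] = 2×max(12,81) = 2×81 = 162
g[15] = 3×max(12,81) = 3×81 = 243
g[16] = 2×max(14,162) = 2×162 = 324
One optimal split: 3 + 3 + 3 + 3 + 2 + 2; product 3×3×3×3×2×2 = 324.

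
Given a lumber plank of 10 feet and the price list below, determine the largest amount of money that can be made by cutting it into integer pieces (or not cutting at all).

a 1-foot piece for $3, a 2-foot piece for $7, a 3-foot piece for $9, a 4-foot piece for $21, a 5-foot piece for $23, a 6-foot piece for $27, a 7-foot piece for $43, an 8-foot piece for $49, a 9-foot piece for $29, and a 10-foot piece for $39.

56

Let r[k] be the best obtainable value from length k. For each k, try every first piece i and keep the best of price[i] + r[k−i].
r[1] = 3
r[2] = 7
r[3] = 10  (first piece 1, then r[2]=7)
r[4] = 21
r[5] = 24  (first piece 1, then r[4]=21)
r[6] = 28  (first piece 2, then r[4]=21)
r[7] = 43
r[8] = 49
r[9] = 52  (first piece 1, then r[8]=49)
r[10] = 56  (first piece 2, then r[8]=49)
One optimal cutting: 8 + 2 → $49 + $7 = $56.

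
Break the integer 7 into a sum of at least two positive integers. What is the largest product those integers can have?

12

Let f[k] be the best product for length k (with at least one cut). For each first piece i, the rest contributes max(k−i, f[k−i]).
f[2] = 1×max(1,0) = 1×1 = 1
f[3] = max(1×2, 2×1) = 2
f[4] = max(1×3, 2×2, 3×1) = 4
f[5] = max(1×4, 2×3, 3×2, 4×1) = 6
f[6] = max(1×6, 2×4, 3×3, 4×2, 5×1) = 9
f[7] = max(1×9, 2×6, 3×4, 4×3, 5×2, 6×1) = 12
One optimal split: 3 + 2 + 2; product 3×2×2 = 12.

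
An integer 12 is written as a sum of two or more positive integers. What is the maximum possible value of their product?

Fill f[k] for k=2..12: at each k try every first piece i and multiply by the better of (k−i) uncut or f[k−i].
f[2] = 1*max(1,0) = 1*1 = 1
f[3] = 1*max(2,1) = 1*2 = 2
f[4] = 2*max(2,1) = 2*2 = 4
f[5] = 2*max(3,2) = 2*3 = 6
f[6] = 3*max(3,2) = 3*3 = 9
f[7] = 2*max(5,6) = 2*6 = 12
f[8] = 2*max(6,9) = 2*9 = 18
f[9] = 3*max(6,9) = 3*9 = 27
f[10] = 2*max(8,18) = 2*18 = 36
f[11] = 2*max(9,27) = 2*27 = 54
f[12] = 3*max(9,27) = 3*27 = 81
One optimal split: 3 + 3 + 3 + 3; product 3*3*3*3 = 81.

81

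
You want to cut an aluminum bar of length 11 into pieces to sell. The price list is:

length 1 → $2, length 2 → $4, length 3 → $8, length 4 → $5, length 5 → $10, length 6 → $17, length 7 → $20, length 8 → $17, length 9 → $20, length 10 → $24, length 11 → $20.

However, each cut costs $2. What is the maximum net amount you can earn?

Let net[k] be the best obtainable value from length k. For each k, try every first piece i and keep the best of price[i] + net[k−i] minus the 2 cut fee when i<k.
net[1] = 2
net[2] = 4
net[3] = 8
net[4] = 8  (first piece 1, then net[3]=8)
net[5] = 10  (first piece 2, then net[3]=8)
net[6] = 17
net[7] = 20
net[8] = 20  (first piece 1, then net[7]=20)
net[9] = 23  (first piece 3, then net[6]=17)
net[10] = 26  (first piece 3, then net[7]=20)
net[11] = 26  (first piece 1, then net[10]=26)
One optimal plan: pieces 7 + 3 + 1 (2 cuts) → $30 − $4 = $26.

26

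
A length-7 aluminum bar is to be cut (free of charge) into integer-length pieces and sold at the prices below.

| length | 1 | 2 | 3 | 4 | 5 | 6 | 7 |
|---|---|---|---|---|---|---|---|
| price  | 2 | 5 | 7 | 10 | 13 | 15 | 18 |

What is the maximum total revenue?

18

Consider every possible first cut. best[k] is the best of p[i]+best[k−i] over all sellable i≤k.
best[1] = 2
best[2] = max(2+2, 5+0) = 5
best[3] = max(2+5, 5+2, 7+0) = 7
best[4] = max(2+7, 5+5, 7+2, 10+0) = 10
best[5] = max(2+10, 5+7, 7+5, 10+2, 13+0) = 13
best[6] = max(2+13, 5+10, 7+7, 10+5, 13+2, 15+0) = 15
best[7] = max(2+15, 5+13, 7+10, …, 15+2, 18+0) = 18
One optimal cutting: 5 + 2 → $13 + $5 = $18.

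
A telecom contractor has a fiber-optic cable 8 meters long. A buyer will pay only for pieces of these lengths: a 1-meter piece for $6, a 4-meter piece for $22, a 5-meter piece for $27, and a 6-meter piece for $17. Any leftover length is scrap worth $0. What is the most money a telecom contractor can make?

48

Consider every possible first cut. r[k] is the best of p[i]+r[k−i] over all sellable i≤k.
r[1] = 6
r[2] = 12  (first piece 1, then r[1]=6)
r[3] = 18  (first piece 1, then r[2]=12)
r[4] = max(6+18, 22+0) = 24
r[5] = max(6+24, 22+6, 27+0) = 30
r[6] = max(6+30, 22+12, 27+6, 17+0) = 36
r[7] = max(6+36, 22+18, 27+12, 17+6) = 42
r[8] = max(6+42, 22+24, 27+18, 17+12) = 48
One optimal cutting: 1 + 1 + 1 + 1 + 1 + 1 + 1 + 1 → $48.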